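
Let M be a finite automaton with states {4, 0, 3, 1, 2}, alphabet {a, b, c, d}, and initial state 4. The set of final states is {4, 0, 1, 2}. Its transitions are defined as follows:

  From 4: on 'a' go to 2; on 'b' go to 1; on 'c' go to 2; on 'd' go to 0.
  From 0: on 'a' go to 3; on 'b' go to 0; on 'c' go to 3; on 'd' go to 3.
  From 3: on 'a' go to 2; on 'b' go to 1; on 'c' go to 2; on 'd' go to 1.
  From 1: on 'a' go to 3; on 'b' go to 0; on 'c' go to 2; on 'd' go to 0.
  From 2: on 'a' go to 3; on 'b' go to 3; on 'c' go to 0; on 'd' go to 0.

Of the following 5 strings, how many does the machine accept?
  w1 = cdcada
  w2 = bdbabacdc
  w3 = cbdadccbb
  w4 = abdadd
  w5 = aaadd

2

w1:
  start at 4
  read 'c': 4 → 2
  read 'd': 2 → 0
  read 'c': 0 → 3
  read 'a': 3 → 2
  read 'd': 2 → 0
  read 'a': 0 → 3
  end 3, rejected
w2:
  start at 4
  read 'b': 4 → 1
  read 'd': 1 → 0
  read 'b': 0 → 0
  read 'a': 0 → 3
  read 'b': 3 → 1
  read 'a': 1 → 3
  read 'c': 3 → 2
  read 'd': 2 → 0
  read 'c': 0 → 3
  end 3, rejected
w3:
  start at 4
  read 'c': 4 → 2
  read 'b': 2 → 3
  read 'd': 3 → 1
  read 'a': 1 → 3
  read 'd': 3 → 1
  read 'c': 1 → 2
  read 'c': 2 → 0
  read 'b': 0 → 0
  read 'b': 0 → 0
  end 0, accepted
w4:
  start at 4
  read 'a': 4 → 2
  read 'b': 2 → 3
  read 'd': 3 → 1
  read 'a': 1 → 3
  read 'd': 3 → 1
  read 'd': 1 → 0
  end 0, accepted
w5:
  start at 4
  read 'a': 4 → 2
  read 'a': 2 → 3
  read 'a': 3 → 2
  read 'd': 2 → 0
  read 'd': 0 → 3
  end 3, rejected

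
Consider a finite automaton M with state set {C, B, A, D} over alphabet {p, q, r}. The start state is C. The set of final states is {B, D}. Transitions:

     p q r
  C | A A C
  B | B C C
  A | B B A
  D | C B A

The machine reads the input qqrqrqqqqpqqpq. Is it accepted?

C → A → B → C → A → A → B → C → A → B → B → C → A → B → C
End state C is not accepting.

No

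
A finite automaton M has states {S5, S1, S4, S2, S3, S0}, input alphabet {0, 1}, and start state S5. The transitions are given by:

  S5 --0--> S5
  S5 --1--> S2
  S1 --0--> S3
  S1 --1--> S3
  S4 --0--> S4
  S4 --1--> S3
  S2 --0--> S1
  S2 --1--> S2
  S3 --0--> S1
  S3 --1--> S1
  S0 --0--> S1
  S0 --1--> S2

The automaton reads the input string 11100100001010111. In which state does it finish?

S3

Trace: S5 -1-> S2 -1-> S2 -1-> S2 -0-> S1 -0-> S3 -1-> S1 -0-> S3 -0-> S1 -0-> S3 -0-> S1 -1-> S3 -0-> S1 -1-> S3 -0-> S1 -1-> S3 -1-> S1 -1-> S3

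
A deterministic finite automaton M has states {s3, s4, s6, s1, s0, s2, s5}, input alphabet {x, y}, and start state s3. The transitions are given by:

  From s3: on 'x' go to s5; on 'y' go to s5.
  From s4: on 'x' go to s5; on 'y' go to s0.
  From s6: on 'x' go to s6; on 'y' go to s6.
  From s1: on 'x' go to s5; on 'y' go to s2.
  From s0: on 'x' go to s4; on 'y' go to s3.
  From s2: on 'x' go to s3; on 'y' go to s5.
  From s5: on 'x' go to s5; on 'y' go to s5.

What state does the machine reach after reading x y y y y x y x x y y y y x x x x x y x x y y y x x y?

s5

s3 → s5 → s5 → s5 → s5 → s5 → s5 → s5 → s5 → s5 → s5 → s5 → s5 → s5 → s5 → s5 → s5 → s5 → s5 → s5 → s5 → s5 → s5 → s5 → s5 → s5 → s5 → s5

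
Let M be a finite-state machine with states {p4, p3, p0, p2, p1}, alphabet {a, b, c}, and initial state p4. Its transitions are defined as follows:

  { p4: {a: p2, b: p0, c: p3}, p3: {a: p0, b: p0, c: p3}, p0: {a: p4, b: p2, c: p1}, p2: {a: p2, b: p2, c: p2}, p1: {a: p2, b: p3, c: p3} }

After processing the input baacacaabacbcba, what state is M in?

Trace: p4 -b-> p0 -a-> p4 -a-> p2 -c-> p2 -a-> p2 -c-> p2 -a-> p2 -a-> p2 -b-> p2 -a-> p2 -c-> p2 -b-> p2 -c-> p2 -b-> p2 -a-> p2

p2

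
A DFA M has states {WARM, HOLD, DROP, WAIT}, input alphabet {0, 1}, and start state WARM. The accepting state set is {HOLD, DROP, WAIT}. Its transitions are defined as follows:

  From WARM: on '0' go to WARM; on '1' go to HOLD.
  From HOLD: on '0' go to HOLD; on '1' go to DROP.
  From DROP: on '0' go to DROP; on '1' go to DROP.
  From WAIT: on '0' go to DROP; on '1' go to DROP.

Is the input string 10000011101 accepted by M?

start at WARM
read '1': WARM → HOLD
read '0': HOLD → HOLD
read '0': HOLD → HOLD
read '0': HOLD → HOLD
read '0': HOLD → HOLD
read '0': HOLD → HOLD
read '1': HOLD → DROP
read '1': DROP → DROP
read '1': DROP → DROP
read '0': DROP → DROP
read '1': DROP → DROP
End state DROP is accepting.

Yes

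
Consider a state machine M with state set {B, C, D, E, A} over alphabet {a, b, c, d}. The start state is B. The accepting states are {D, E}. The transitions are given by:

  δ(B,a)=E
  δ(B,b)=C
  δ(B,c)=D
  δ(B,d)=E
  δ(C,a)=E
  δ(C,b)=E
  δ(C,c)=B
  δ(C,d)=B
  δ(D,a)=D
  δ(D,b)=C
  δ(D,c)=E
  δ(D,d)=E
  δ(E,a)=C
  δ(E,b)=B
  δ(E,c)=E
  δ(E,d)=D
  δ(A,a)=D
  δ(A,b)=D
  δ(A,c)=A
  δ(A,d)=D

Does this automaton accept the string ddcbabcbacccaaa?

start at B
read 'd': B → E
read 'd': E → D
read 'c': D → E
read 'b': E → B
read 'a': B → E
read 'b': E → B
read 'c': B → D
read 'b': D → C
read 'a': C → E
read 'c': E → E
read 'c': E → E
read 'c': E → E
read 'a': E → C
read 'a': C → E
read 'a': E → C
End state C is not accepting.

No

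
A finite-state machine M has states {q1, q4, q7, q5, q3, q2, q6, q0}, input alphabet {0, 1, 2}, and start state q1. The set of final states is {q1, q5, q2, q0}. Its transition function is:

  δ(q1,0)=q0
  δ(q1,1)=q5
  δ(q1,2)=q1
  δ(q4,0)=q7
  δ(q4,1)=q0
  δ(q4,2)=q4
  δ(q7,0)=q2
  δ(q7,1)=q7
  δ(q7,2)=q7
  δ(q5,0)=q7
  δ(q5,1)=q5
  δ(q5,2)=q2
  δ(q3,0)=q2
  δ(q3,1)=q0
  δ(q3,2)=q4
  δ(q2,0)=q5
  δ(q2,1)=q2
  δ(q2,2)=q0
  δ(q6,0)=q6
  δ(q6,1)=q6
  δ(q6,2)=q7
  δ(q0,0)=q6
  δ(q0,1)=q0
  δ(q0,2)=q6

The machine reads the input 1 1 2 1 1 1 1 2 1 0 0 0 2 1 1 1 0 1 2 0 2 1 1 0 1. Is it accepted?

Yes

q1 → q5 → q5 → q2 → q2 → q2 → q2 → q2 → q0 → q0 → q6 → q6 → q6 → q7 → q7 → q7 → q7 → q2 → q2 → q0 → q6 → q7 → q7 → q7 → q2 → q2
End state q2 is accepting.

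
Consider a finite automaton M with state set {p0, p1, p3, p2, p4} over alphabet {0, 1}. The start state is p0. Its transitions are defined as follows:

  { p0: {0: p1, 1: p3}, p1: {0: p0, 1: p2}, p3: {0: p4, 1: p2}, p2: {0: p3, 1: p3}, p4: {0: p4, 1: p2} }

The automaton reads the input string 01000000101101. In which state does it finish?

p2

p0 → p1 → p2 → p3 → p4 → p4 → p4 → p4 → p4 → p2 → p3 → p2 → p3 → p4 → p2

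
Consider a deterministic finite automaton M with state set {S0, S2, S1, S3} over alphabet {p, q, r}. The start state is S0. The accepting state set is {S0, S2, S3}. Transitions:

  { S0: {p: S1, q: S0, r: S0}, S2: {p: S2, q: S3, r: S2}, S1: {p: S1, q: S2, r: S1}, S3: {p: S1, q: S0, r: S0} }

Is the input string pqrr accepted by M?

S0 → S1 → S2 → S2 → S2
End state S2 is accepting.

Yes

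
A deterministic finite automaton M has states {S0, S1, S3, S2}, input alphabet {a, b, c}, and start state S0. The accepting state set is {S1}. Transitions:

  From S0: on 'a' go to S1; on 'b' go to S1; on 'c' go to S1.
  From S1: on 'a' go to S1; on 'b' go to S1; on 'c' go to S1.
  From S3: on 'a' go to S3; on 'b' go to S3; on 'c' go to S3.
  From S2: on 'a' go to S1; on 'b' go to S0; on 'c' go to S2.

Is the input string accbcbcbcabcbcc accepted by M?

Yes

start at S0
read 'a': S0 → S1
read 'c': S1 → S1
read 'c': S1 → S1
read 'b': S1 → S1
read 'c': S1 → S1
read 'b': S1 → S1
read 'c': S1 → S1
read 'b': S1 → S1
read 'c': S1 → S1
read 'a': S1 → S1
read 'b': S1 → S1
read 'c': S1 → S1
read 'b': S1 → S1
read 'c': S1 → S1
read 'c': S1 → S1
End state S1 is accepting.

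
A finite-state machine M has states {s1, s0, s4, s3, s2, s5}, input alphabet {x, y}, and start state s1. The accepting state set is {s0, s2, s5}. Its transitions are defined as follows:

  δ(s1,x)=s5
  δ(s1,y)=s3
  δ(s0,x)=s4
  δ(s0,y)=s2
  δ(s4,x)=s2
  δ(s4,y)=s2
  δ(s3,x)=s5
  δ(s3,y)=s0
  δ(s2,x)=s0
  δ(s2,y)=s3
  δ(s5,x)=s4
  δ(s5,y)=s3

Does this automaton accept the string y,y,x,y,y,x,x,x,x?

Yes

Trace: s1 -y-> s3 -y-> s0 -x-> s4 -y-> s2 -y-> s3 -x-> s5 -x-> s4 -x-> s2 -x-> s0
End state s0 is accepting.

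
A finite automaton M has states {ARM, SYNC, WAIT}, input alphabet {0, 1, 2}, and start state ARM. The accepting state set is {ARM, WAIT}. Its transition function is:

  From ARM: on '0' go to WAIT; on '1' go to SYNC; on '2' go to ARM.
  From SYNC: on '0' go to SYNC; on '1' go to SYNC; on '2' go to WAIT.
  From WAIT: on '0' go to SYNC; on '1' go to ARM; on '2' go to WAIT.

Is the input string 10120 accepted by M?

No

start at ARM
read '1': ARM → SYNC
read '0': SYNC → SYNC
read '1': SYNC → SYNC
read '2': SYNC → WAIT
read '0': WAIT → SYNC
End state SYNC is not accepting.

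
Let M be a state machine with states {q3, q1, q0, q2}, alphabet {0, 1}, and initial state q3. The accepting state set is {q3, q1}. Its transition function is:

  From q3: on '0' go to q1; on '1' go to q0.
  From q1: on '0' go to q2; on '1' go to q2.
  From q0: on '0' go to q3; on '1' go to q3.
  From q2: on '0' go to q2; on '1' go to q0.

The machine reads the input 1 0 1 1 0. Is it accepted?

start at q3
read '1': q3 → q0
read '0': q0 → q3
read '1': q3 → q0
read '1': q0 → q3
read '0': q3 → q1
End state q1 is accepting.

Yes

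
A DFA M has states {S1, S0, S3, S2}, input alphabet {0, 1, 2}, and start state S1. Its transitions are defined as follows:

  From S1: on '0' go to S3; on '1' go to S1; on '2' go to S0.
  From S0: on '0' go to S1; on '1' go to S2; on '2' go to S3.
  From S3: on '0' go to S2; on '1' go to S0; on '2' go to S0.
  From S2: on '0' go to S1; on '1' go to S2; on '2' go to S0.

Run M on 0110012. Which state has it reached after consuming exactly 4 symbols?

start at S1
read '0': S1 → S3
read '1': S3 → S0
read '1': S0 → S2
read '0': S2 → S1
After 4 symbols: S1.

S1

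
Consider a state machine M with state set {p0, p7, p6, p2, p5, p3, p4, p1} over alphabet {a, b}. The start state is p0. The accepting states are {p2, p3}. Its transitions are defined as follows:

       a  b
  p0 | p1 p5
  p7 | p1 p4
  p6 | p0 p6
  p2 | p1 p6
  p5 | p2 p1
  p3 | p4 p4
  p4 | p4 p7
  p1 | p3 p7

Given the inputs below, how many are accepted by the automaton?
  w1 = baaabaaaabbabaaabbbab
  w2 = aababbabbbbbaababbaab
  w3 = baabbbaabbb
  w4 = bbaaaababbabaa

1

w1: Trace: p0 -b-> p5 -a-> p2 -a-> p1 -a-> p3 -b-> p4 -a-> p4 -a-> p4 -a-> p4 -a-> p4 -b-> p7 -b-> p4 -a-> p4 -b-> p7 -a-> p1 -a-> p3 -a-> p4 -b-> p7 -b-> p4 -b-> p7 -a-> p1 -b-> p7  → end p7, rejected
w2: Trace: p0 -a-> p1 -a-> p3 -b-> p4 -a-> p4 -b-> p7 -b-> p4 -a-> p4 -b-> p7 -b-> p4 -b-> p7 -b-> p4 -b-> p7 -a-> p1 -a-> p3 -b-> p4 -a-> p4 -b-> p7 -b-> p4 -a-> p4 -a-> p4 -b-> p7  → end p7, rejected
w3: Trace: p0 -b-> p5 -a-> p2 -a-> p1 -b-> p7 -b-> p4 -b-> p7 -a-> p1 -a-> p3 -b-> p4 -b-> p7 -b-> p4  → end p4, rejected
w4: Trace: p0 -b-> p5 -b-> p1 -a-> p3 -a-> p4 -a-> p4 -a-> p4 -b-> p7 -a-> p1 -b-> p7 -b-> p4 -a-> p4 -b-> p7 -a-> p1 -a-> p3  → end p3, accepted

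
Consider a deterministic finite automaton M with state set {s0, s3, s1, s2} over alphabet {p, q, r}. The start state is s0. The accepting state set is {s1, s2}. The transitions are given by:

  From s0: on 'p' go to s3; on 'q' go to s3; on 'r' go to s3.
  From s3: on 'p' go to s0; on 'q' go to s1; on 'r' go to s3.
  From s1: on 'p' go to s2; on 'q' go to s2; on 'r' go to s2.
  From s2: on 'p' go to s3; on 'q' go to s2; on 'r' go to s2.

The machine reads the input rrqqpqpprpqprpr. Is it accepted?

Trace: s0 -r-> s3 -r-> s3 -q-> s1 -q-> s2 -p-> s3 -q-> s1 -p-> s2 -p-> s3 -r-> s3 -p-> s0 -q-> s3 -p-> s0 -r-> s3 -p-> s0 -r-> s3
End state s3 is not accepting.

No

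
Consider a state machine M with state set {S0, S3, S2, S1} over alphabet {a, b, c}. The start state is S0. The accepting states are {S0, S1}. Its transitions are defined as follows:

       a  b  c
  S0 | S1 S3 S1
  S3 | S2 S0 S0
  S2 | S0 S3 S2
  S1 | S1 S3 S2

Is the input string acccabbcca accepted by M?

Yes

start at S0
read 'a': S0 → S1
read 'c': S1 → S2
read 'c': S2 → S2
read 'c': S2 → S2
read 'a': S2 → S0
read 'b': S0 → S3
read 'b': S3 → S0
read 'c': S0 → S1
read 'c': S1 → S2
read 'a': S2 → S0
End state S0 is accepting.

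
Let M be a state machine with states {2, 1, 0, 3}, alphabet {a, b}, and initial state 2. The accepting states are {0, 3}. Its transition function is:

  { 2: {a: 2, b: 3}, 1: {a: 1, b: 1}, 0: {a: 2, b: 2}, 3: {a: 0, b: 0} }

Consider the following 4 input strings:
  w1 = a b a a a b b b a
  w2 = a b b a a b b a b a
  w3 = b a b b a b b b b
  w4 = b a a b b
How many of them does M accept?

2

w1:
  start at 2
  read 'a': 2 → 2
  read 'b': 2 → 3
  read 'a': 3 → 0
  read 'a': 0 → 2
  read 'a': 2 → 2
  read 'b': 2 → 3
  read 'b': 3 → 0
  read 'b': 0 → 2
  read 'a': 2 → 2
  end 2, rejected
w2:
  start at 2
  read 'a': 2 → 2
  read 'b': 2 → 3
  read 'b': 3 → 0
  read 'a': 0 → 2
  read 'a': 2 → 2
  read 'b': 2 → 3
  read 'b': 3 → 0
  read 'a': 0 → 2
  read 'b': 2 → 3
  read 'a': 3 → 0
  end 0, accepted
w3:
  start at 2
  read 'b': 2 → 3
  read 'a': 3 → 0
  read 'b': 0 → 2
  read 'b': 2 → 3
  read 'a': 3 → 0
  read 'b': 0 → 2
  read 'b': 2 → 3
  read 'b': 3 → 0
  read 'b': 0 → 2
  end 2, rejected
w4:
  start at 2
  read 'b': 2 → 3
  read 'a': 3 → 0
  read 'a': 0 → 2
  read 'b': 2 → 3
  read 'b': 3 → 0
  end 0, accepted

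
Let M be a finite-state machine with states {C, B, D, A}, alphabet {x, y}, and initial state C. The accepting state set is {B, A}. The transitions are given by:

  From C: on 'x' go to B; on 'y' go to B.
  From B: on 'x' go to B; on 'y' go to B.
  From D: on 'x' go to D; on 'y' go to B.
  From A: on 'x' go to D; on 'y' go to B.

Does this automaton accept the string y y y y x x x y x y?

Yes

Trace: C -y-> B -y-> B -y-> B -y-> B -x-> B -x-> B -x-> B -y-> B -x-> B -y-> B
End state B is accepting.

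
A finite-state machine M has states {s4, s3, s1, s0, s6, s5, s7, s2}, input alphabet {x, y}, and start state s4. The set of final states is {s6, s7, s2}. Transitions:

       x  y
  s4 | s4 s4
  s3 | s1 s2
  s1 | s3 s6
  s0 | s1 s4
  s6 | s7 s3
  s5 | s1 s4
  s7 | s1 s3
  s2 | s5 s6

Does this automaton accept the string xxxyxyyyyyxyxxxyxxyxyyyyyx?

No

start at s4
read 'x': s4 → s4
read 'x': s4 → s4
read 'x': s4 → s4
read 'y': s4 → s4
read 'x': s4 → s4
read 'y': s4 → s4
read 'y': s4 → s4
read 'y': s4 → s4
read 'y': s4 → s4
read 'y': s4 → s4
read 'x': s4 → s4
read 'y': s4 → s4
read 'x': s4 → s4
read 'x': s4 → s4
read 'x': s4 → s4
read 'y': s4 → s4
read 'x': s4 → s4
read 'x': s4 → s4
read 'y': s4 → s4
read 'x': s4 → s4
read 'y': s4 → s4
read 'y': s4 → s4
read 'y': s4 → s4
read 'y': s4 → s4
read 'y': s4 → s4
read 'x': s4 → s4
End state s4 is not accepting.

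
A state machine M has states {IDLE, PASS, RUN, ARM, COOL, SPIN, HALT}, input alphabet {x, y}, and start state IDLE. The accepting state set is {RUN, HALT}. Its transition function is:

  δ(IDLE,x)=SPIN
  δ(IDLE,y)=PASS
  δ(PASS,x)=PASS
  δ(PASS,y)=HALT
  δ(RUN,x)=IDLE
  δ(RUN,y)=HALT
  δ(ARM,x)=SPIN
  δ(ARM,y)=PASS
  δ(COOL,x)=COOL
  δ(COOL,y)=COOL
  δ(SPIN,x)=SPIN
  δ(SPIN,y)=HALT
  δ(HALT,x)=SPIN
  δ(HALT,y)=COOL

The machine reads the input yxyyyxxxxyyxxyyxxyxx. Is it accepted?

IDLE → PASS → PASS → HALT → COOL → COOL → COOL → COOL → COOL → COOL → COOL → COOL → COOL → COOL → COOL → COOL → COOL → COOL → COOL → COOL → COOL
End state COOL is not accepting.

No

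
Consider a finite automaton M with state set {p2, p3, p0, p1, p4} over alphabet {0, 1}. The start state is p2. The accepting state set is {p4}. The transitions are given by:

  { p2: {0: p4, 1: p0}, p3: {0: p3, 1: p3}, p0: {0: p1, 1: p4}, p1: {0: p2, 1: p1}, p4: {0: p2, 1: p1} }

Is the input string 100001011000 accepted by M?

No

Trace: p2 -1-> p0 -0-> p1 -0-> p2 -0-> p4 -0-> p2 -1-> p0 -0-> p1 -1-> p1 -1-> p1 -0-> p2 -0-> p4 -0-> p2
End state p2 is not accepting.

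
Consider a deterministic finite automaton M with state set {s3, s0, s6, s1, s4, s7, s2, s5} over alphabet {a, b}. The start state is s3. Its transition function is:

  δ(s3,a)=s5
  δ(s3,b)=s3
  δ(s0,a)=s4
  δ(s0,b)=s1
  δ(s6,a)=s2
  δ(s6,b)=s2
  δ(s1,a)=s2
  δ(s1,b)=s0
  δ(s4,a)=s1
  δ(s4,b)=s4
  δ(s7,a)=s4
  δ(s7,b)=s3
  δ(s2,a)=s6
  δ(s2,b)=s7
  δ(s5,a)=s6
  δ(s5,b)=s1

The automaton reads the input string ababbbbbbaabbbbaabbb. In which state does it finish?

s3

Trace: s3 -a-> s5 -b-> s1 -a-> s2 -b-> s7 -b-> s3 -b-> s3 -b-> s3 -b-> s3 -b-> s3 -a-> s5 -a-> s6 -b-> s2 -b-> s7 -b-> s3 -b-> s3 -a-> s5 -a-> s6 -b-> s2 -b-> s7 -b-> s3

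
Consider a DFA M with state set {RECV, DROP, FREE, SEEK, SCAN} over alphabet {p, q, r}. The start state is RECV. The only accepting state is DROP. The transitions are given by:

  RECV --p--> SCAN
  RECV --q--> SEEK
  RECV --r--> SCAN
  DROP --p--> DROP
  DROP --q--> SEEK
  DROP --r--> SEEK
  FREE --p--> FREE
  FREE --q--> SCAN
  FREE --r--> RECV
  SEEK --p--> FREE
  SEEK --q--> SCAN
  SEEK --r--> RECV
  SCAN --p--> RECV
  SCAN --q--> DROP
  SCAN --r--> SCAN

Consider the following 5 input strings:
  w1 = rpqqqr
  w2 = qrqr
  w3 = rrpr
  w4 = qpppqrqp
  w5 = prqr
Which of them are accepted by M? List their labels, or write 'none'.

w1: RECV → SCAN → RECV → SEEK → SCAN → DROP → SEEK  → end SEEK, rejected
w2: RECV → SEEK → RECV → SEEK → RECV  → end RECV, rejected
w3: RECV → SCAN → SCAN → RECV → SCAN  → end SCAN, rejected
w4: RECV → SEEK → FREE → FREE → FREE → SCAN → SCAN → DROP → DROP  → end DROP, accepted
w5: RECV → SCAN → SCAN → DROP → SEEK  → end SEEK, rejected

w4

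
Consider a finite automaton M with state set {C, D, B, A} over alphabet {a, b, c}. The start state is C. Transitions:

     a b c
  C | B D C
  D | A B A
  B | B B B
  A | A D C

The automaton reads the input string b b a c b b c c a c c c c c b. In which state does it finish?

Trace: C -b-> D -b-> B -a-> B -c-> B -b-> B -b-> B -c-> B -c-> B -a-> B -c-> B -c-> B -c-> B -c-> B -c-> B -b-> B

B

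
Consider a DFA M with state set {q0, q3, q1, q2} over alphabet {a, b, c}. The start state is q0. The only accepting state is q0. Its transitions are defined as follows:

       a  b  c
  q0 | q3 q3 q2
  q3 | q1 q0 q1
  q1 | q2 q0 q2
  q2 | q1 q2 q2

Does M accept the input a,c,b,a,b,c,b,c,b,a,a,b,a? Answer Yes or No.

No

q0 → q3 → q1 → q0 → q3 → q0 → q2 → q2 → q2 → q2 → q1 → q2 → q2 → q1
End state q1 is not accepting.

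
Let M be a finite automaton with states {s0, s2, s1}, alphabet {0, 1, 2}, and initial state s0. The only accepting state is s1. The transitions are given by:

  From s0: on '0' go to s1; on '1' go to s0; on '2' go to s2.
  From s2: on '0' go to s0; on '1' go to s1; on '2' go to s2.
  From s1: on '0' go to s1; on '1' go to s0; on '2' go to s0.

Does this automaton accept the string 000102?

start at s0
read '0': s0 → s1
read '0': s1 → s1
read '0': s1 → s1
read '1': s1 → s0
read '0': s0 → s1
read '2': s1 → s0
End state s0 is not accepting.

No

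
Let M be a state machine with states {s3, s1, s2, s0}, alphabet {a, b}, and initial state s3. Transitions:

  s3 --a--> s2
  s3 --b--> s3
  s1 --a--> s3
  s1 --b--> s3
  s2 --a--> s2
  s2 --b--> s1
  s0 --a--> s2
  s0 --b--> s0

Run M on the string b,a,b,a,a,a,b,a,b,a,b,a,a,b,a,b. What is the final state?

s3

s3 → s3 → s2 → s1 → s3 → s2 → s2 → s1 → s3 → s3 → s2 → s1 → s3 → s2 → s1 → s3 → s3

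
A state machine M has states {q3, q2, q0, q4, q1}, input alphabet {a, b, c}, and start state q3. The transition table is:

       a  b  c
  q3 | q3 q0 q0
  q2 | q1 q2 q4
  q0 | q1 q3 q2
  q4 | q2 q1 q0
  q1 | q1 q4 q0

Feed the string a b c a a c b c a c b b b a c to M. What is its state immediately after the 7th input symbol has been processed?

Trace: q3 -a-> q3 -b-> q0 -c-> q2 -a-> q1 -a-> q1 -c-> q0 -b-> q3
After 7 symbols: q3.

q3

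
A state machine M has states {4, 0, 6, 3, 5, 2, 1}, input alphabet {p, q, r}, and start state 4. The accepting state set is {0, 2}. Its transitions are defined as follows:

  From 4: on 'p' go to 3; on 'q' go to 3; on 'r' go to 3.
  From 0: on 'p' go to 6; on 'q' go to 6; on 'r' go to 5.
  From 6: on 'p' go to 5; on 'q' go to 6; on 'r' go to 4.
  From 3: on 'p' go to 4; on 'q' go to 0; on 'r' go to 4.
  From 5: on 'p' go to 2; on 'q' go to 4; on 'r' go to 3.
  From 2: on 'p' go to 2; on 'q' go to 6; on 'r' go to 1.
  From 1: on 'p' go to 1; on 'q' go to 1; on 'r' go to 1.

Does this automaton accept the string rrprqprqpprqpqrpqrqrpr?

No

4 → 3 → 4 → 3 → 4 → 3 → 4 → 3 → 0 → 6 → 5 → 3 → 0 → 6 → 6 → 4 → 3 → 0 → 5 → 4 → 3 → 4 → 3
End state 3 is not accepting.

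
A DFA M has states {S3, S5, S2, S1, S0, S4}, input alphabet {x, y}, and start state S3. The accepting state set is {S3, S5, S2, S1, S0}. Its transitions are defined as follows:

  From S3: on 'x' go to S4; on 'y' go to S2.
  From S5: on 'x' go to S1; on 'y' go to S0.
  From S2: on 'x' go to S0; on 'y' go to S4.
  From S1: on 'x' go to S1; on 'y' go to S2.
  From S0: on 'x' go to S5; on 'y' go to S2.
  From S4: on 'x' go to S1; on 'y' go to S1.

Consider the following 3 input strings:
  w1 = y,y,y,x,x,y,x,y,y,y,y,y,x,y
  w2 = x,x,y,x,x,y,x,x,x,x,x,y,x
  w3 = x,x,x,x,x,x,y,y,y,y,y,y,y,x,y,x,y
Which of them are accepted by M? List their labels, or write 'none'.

w1, w2, w3

w1: S3 → S2 → S4 → S1 → S1 → S1 → S2 → S0 → S2 → S4 → S1 → S2 → S4 → S1 → S2  → end S2, accepted
w2: S3 → S4 → S1 → S2 → S0 → S5 → S0 → S5 → S1 → S1 → S1 → S1 → S2 → S0  → end S0, accepted
w3: S3 → S4 → S1 → S1 → S1 → S1 → S1 → S2 → S4 → S1 → S2 → S4 → S1 → S2 → S0 → S2 → S0 → S2  → end S2, accepted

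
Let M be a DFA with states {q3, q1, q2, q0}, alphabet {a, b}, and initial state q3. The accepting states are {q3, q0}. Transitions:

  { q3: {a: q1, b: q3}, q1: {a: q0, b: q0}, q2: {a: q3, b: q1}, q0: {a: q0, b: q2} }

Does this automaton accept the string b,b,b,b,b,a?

q3 → q3 → q3 → q3 → q3 → q3 → q1
End state q1 is not accepting.

No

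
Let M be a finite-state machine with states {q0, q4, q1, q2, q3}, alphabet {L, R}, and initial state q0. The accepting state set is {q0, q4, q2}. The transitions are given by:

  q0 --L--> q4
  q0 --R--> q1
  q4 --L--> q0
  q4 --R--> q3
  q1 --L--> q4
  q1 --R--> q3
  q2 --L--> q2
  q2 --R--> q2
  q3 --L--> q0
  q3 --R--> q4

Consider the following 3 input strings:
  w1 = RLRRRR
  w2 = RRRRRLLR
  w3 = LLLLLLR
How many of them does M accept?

w1:
  start at q0
  read 'R': q0 → q1
  read 'L': q1 → q4
  read 'R': q4 → q3
  read 'R': q3 → q4
  read 'R': q4 → q3
  read 'R': q3 → q4
  end q4, accepted
w2:
  start at q0
  read 'R': q0 → q1
  read 'R': q1 → q3
  read 'R': q3 → q4
  read 'R': q4 → q3
  read 'R': q3 → q4
  read 'L': q4 → q0
  read 'L': q0 → q4
  read 'R': q4 → q3
  end q3, rejected
w3:
  start at q0
  read 'L': q0 → q4
  read 'L': q4 → q0
  read 'L': q0 → q4
  read 'L': q4 → q0
  read 'L': q0 → q4
  read 'L': q4 → q0
  read 'R': q0 → q1
  end q1, rejected

1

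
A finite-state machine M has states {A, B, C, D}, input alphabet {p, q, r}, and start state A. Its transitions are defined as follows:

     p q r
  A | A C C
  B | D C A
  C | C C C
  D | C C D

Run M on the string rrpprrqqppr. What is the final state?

C

A → C → C → C → C → C → C → C → C → C → C → C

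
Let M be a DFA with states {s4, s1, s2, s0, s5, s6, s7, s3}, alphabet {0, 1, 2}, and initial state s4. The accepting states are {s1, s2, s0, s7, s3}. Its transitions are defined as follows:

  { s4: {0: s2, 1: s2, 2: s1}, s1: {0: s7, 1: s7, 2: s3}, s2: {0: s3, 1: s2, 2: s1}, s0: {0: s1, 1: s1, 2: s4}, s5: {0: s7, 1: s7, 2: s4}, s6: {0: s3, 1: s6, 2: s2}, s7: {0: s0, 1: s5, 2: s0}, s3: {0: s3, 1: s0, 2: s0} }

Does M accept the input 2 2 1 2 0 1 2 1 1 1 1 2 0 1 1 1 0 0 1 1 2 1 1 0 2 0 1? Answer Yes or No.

start at s4
read '2': s4 → s1
read '2': s1 → s3
read '1': s3 → s0
read '2': s0 → s4
read '0': s4 → s2
read '1': s2 → s2
read '2': s2 → s1
read '1': s1 → s7
read '1': s7 → s5
read '1': s5 → s7
read '1': s7 → s5
read '2': s5 → s4
read '0': s4 → s2
read '1': s2 → s2
read '1': s2 → s2
read '1': s2 → s2
read '0': s2 → s3
read '0': s3 → s3
read '1': s3 → s0
read '1': s0 → s1
read '2': s1 → s3
read '1': s3 → s0
read '1': s0 → s1
read '0': s1 → s7
read '2': s7 → s0
read '0': s0 → s1
read '1': s1 → s7
End state s7 is accepting.

Yes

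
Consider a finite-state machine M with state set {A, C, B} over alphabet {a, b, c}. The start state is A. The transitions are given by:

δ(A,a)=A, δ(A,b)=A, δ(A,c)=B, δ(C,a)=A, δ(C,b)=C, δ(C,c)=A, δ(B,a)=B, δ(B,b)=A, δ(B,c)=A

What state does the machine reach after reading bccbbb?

A

start at A
read 'b': A → A
read 'c': A → B
read 'c': B → A
read 'b': A → A
read 'b': A → A
read 'b': A → A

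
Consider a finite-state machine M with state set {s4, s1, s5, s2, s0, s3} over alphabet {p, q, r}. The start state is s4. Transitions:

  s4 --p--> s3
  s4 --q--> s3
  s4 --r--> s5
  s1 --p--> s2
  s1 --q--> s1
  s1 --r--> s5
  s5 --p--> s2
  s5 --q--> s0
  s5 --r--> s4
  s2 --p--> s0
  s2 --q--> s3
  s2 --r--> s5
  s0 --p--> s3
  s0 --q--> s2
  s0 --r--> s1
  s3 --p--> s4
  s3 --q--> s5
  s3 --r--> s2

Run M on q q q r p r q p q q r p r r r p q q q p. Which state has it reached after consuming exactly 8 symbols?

s3

Trace: s4 -q-> s3 -q-> s5 -q-> s0 -r-> s1 -p-> s2 -r-> s5 -q-> s0 -p-> s3
After 8 symbols: s3.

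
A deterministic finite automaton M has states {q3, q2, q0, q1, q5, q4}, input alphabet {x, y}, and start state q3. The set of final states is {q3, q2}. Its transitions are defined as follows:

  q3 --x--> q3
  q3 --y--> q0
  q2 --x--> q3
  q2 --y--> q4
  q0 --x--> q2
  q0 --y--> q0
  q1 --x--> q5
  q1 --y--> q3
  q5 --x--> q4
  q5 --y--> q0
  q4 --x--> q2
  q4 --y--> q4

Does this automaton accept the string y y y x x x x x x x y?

No

q3 → q0 → q0 → q0 → q2 → q3 → q3 → q3 → q3 → q3 → q3 → q0
End state q0 is not accepting.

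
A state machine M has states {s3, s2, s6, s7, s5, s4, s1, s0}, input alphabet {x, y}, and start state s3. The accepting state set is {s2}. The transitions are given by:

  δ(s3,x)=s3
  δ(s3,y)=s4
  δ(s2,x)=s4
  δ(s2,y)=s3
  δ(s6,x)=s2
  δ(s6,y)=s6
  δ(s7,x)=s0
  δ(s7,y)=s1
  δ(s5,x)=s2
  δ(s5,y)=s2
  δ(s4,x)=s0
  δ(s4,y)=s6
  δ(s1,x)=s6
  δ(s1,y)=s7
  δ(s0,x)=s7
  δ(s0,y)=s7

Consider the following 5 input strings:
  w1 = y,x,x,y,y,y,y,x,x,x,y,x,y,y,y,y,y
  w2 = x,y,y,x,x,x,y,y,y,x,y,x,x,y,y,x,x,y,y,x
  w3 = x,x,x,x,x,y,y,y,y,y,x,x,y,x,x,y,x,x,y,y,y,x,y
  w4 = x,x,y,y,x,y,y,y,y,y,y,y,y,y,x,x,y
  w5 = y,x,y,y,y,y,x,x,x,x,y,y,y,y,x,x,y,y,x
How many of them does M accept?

w1: s3 → s4 → s0 → s7 → s1 → s7 → s1 → s7 → s0 → s7 → s0 → s7 → s0 → s7 → s1 → s7 → s1 → s7  → end s7, rejected
w2: s3 → s3 → s4 → s6 → s2 → s4 → s0 → s7 → s1 → s7 → s0 → s7 → s0 → s7 → s1 → s7 → s0 → s7 → s1 → s7 → s0  → end s0, rejected
w3: s3 → s3 → s3 → s3 → s3 → s3 → s4 → s6 → s6 → s6 → s6 → s2 → s4 → s6 → s2 → s4 → s6 → s2 → s4 → s6 → s6 → s6 → s2 → s3  → end s3, rejected
w4: s3 → s3 → s3 → s4 → s6 → s2 → s3 → s4 → s6 → s6 → s6 → s6 → s6 → s6 → s6 → s2 → s4 → s6  → end s6, rejected
w5: s3 → s4 → s0 → s7 → s1 → s7 → s1 → s6 → s2 → s4 → s0 → s7 → s1 → s7 → s1 → s6 → s2 → s3 → s4 → s0  → end s0, rejected

0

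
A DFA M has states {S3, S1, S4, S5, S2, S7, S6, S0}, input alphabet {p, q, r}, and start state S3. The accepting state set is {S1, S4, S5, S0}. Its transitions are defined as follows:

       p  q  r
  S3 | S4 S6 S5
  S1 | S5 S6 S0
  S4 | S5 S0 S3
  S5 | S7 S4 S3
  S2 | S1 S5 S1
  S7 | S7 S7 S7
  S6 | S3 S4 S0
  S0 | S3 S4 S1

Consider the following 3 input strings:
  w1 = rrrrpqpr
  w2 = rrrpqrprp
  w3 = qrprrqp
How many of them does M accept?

1

w1: Trace: S3 -r-> S5 -r-> S3 -r-> S5 -r-> S3 -p-> S4 -q-> S0 -p-> S3 -r-> S5  → end S5, accepted
w2: Trace: S3 -r-> S5 -r-> S3 -r-> S5 -p-> S7 -q-> S7 -r-> S7 -p-> S7 -r-> S7 -p-> S7  → end S7, rejected
w3: Trace: S3 -q-> S6 -r-> S0 -p-> S3 -r-> S5 -r-> S3 -q-> S6 -p-> S3  → end S3, rejected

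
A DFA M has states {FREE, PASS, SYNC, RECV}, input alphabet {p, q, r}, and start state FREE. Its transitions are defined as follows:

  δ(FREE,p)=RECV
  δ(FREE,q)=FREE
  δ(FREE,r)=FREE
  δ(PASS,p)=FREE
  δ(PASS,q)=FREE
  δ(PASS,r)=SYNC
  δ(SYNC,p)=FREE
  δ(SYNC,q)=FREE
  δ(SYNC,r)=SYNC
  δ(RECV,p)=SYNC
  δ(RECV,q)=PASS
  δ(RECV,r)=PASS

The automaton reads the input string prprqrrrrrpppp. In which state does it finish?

RECV

start at FREE
read 'p': FREE → RECV
read 'r': RECV → PASS
read 'p': PASS → FREE
read 'r': FREE → FREE
read 'q': FREE → FREE
read 'r': FREE → FREE
read 'r': FREE → FREE
read 'r': FREE → FREE
read 'r': FREE → FREE
read 'r': FREE → FREE
read 'p': FREE → RECV
read 'p': RECV → SYNC
read 'p': SYNC → FREE
read 'p': FREE → RECV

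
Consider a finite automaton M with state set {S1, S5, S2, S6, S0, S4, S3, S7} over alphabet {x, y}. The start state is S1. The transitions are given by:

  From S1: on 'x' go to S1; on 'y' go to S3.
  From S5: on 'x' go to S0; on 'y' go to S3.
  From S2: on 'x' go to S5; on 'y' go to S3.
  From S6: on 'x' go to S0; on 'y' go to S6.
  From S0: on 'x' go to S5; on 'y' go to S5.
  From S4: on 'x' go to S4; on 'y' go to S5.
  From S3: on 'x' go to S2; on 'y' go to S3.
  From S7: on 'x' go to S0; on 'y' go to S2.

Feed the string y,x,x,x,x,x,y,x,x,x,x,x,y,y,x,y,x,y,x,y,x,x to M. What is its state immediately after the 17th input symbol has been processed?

S2

Trace: S1 -y-> S3 -x-> S2 -x-> S5 -x-> S0 -x-> S5 -x-> S0 -y-> S5 -x-> S0 -x-> S5 -x-> S0 -x-> S5 -x-> S0 -y-> S5 -y-> S3 -x-> S2 -y-> S3 -x-> S2
After 17 symbols: S2.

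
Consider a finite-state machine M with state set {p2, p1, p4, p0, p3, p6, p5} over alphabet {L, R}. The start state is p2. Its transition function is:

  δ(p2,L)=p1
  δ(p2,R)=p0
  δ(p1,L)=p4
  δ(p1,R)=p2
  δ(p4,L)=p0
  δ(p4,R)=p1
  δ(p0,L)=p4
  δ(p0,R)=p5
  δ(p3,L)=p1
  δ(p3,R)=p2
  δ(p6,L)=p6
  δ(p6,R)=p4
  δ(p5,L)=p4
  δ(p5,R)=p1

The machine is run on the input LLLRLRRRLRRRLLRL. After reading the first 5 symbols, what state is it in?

p4

p2 → p1 → p4 → p0 → p5 → p4
After 5 symbols: p4.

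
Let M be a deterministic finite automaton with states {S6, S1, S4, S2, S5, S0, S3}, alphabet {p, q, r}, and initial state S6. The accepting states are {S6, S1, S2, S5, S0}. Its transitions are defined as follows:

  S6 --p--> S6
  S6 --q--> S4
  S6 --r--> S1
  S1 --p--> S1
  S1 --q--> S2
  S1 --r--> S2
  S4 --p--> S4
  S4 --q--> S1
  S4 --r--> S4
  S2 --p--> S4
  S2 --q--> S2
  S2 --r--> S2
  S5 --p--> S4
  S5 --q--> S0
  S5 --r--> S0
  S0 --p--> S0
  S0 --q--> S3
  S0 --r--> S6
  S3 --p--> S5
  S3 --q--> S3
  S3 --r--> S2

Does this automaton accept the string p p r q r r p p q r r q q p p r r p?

start at S6
read 'p': S6 → S6
read 'p': S6 → S6
read 'r': S6 → S1
read 'q': S1 → S2
read 'r': S2 → S2
read 'r': S2 → S2
read 'p': S2 → S4
read 'p': S4 → S4
read 'q': S4 → S1
read 'r': S1 → S2
read 'r': S2 → S2
read 'q': S2 → S2
read 'q': S2 → S2
read 'p': S2 → S4
read 'p': S4 → S4
read 'r': S4 → S4
read 'r': S4 → S4
read 'p': S4 → S4
End state S4 is not accepting.

No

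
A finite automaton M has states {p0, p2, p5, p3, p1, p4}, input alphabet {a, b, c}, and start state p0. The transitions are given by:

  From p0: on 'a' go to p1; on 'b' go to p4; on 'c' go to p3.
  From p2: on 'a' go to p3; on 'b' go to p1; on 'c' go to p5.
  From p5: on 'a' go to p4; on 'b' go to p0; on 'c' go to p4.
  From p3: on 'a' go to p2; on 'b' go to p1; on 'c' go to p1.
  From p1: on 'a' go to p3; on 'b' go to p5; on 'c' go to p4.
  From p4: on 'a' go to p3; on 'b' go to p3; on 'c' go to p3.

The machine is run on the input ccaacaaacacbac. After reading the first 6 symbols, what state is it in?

Trace: p0 -c-> p3 -c-> p1 -a-> p3 -a-> p2 -c-> p5 -a-> p4
After 6 symbols: p4.

p4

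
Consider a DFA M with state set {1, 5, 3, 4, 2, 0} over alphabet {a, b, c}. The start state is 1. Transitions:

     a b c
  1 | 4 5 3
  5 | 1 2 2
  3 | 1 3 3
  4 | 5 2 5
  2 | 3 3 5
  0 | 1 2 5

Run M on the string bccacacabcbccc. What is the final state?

3

start at 1
read 'b': 1 → 5
read 'c': 5 → 2
read 'c': 2 → 5
read 'a': 5 → 1
read 'c': 1 → 3
read 'a': 3 → 1
read 'c': 1 → 3
read 'a': 3 → 1
read 'b': 1 → 5
read 'c': 5 → 2
read 'b': 2 → 3
read 'c': 3 → 3
read 'c': 3 → 3
read 'c': 3 → 3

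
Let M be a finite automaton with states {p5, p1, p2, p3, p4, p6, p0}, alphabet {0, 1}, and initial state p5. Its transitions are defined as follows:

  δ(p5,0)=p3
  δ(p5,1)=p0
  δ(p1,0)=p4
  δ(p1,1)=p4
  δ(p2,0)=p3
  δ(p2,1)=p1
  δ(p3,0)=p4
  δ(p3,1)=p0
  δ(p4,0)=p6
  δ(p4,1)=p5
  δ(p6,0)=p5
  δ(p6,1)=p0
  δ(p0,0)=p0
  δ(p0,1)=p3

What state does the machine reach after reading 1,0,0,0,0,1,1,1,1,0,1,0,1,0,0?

p4

start at p5
read '1': p5 → p0
read '0': p0 → p0
read '0': p0 → p0
read '0': p0 → p0
read '0': p0 → p0
read '1': p0 → p3
read '1': p3 → p0
read '1': p0 → p3
read '1': p3 → p0
read '0': p0 → p0
read '1': p0 → p3
read '0': p3 → p4
read '1': p4 → p5
read '0': p5 → p3
read '0': p3 → p4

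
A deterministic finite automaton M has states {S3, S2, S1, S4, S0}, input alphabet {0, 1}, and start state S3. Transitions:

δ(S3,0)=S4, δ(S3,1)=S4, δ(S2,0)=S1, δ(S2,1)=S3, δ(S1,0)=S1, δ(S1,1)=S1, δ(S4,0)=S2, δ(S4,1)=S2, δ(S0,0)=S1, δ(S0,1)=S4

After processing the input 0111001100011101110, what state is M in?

S3 → S4 → S2 → S3 → S4 → S2 → S1 → S1 → S1 → S1 → S1 → S1 → S1 → S1 → S1 → S1 → S1 → S1 → S1 → S1

S1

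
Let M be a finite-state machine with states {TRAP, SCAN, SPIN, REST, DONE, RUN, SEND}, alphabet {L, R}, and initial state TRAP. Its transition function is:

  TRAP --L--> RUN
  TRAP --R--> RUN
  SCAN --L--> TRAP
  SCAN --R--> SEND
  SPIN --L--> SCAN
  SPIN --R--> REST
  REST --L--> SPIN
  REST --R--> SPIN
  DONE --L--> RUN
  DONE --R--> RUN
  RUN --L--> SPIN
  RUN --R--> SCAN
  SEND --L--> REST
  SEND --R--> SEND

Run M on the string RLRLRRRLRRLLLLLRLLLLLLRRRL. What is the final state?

start at TRAP
read 'R': TRAP → RUN
read 'L': RUN → SPIN
read 'R': SPIN → REST
read 'L': REST → SPIN
read 'R': SPIN → REST
read 'R': REST → SPIN
read 'R': SPIN → REST
read 'L': REST → SPIN
read 'R': SPIN → REST
read 'R': REST → SPIN
read 'L': SPIN → SCAN
read 'L': SCAN → TRAP
read 'L': TRAP → RUN
read 'L': RUN → SPIN
read 'L': SPIN → SCAN
read 'R': SCAN → SEND
read 'L': SEND → REST
read 'L': REST → SPIN
read 'L': SPIN → SCAN
read 'L': SCAN → TRAP
read 'L': TRAP → RUN
read 'L': RUN → SPIN
read 'R': SPIN → REST
read 'R': REST → SPIN
read 'R': SPIN → REST
read 'L': REST → SPIN

SPIN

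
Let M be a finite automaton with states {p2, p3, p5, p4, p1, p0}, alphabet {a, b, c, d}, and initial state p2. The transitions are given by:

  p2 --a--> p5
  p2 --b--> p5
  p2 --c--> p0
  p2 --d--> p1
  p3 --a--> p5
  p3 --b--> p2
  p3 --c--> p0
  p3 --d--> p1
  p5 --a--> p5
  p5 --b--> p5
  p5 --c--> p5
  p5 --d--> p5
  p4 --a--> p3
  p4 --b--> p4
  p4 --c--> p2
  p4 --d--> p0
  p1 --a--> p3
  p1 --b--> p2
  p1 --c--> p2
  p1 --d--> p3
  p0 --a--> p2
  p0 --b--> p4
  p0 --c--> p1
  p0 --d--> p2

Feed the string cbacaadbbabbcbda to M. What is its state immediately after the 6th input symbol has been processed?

p2 → p0 → p4 → p3 → p0 → p2 → p5
After 6 symbols: p5.

p5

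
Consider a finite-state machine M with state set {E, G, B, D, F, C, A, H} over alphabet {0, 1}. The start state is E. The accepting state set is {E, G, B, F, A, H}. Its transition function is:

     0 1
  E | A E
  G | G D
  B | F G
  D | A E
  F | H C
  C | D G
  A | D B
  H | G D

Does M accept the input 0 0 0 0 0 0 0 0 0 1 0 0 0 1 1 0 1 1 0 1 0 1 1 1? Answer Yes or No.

start at E
read '0': E → A
read '0': A → D
read '0': D → A
read '0': A → D
read '0': D → A
read '0': A → D
read '0': D → A
read '0': A → D
read '0': D → A
read '1': A → B
read '0': B → F
read '0': F → H
read '0': H → G
read '1': G → D
read '1': D → E
read '0': E → A
read '1': A → B
read '1': B → G
read '0': G → G
read '1': G → D
read '0': D → A
read '1': A → B
read '1': B → G
read '1': G → D
End state D is not accepting.

No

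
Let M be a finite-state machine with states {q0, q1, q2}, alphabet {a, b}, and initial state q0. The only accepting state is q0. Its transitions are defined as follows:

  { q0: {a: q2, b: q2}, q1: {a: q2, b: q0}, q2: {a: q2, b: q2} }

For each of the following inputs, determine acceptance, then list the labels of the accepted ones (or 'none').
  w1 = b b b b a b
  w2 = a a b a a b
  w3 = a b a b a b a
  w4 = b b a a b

none

w1:
  start at q0
  read 'b': q0 → q2
  read 'b': q2 → q2
  read 'b': q2 → q2
  read 'b': q2 → q2
  read 'a': q2 → q2
  read 'b': q2 → q2
  end q2, rejected
w2:
  start at q0
  read 'a': q0 → q2
  read 'a': q2 → q2
  read 'b': q2 → q2
  read 'a': q2 → q2
  read 'a': q2 → q2
  read 'b': q2 → q2
  end q2, rejected
w3:
  start at q0
  read 'a': q0 → q2
  read 'b': q2 → q2
  read 'a': q2 → q2
  read 'b': q2 → q2
  read 'a': q2 → q2
  read 'b': q2 → q2
  read 'a': q2 → q2
  end q2, rejected
w4:
  start at q0
  read 'b': q0 → q2
  read 'b': q2 → q2
  read 'a': q2 → q2
  read 'a': q2 → q2
  read 'b': q2 → q2
  end q2, rejected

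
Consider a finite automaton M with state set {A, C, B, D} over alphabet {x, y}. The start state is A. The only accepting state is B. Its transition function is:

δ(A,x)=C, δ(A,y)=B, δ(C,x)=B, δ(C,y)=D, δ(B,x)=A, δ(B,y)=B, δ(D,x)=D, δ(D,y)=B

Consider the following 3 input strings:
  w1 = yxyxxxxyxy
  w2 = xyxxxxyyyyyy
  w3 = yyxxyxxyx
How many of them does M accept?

w1:
  start at A
  read 'y': A → B
  read 'x': B → A
  read 'y': A → B
  read 'x': B → A
  read 'x': A → C
  read 'x': C → B
  read 'x': B → A
  read 'y': A → B
  read 'x': B → A
  read 'y': A → B
  end B, accepted
w2:
  start at A
  read 'x': A → C
  read 'y': C → D
  read 'x': D → D
  read 'x': D → D
  read 'x': D → D
  read 'x': D → D
  read 'y': D → B
  read 'y': B → B
  read 'y': B → B
  read 'y': B → B
  read 'y': B → B
  read 'y': B → B
  end B, accepted
w3:
  start at A
  read 'y': A → B
  read 'y': B → B
  read 'x': B → A
  read 'x': A → C
  read 'y': C → D
  read 'x': D → D
  read 'x': D → D
  read 'y': D → B
  read 'x': B → A
  end A, rejected

2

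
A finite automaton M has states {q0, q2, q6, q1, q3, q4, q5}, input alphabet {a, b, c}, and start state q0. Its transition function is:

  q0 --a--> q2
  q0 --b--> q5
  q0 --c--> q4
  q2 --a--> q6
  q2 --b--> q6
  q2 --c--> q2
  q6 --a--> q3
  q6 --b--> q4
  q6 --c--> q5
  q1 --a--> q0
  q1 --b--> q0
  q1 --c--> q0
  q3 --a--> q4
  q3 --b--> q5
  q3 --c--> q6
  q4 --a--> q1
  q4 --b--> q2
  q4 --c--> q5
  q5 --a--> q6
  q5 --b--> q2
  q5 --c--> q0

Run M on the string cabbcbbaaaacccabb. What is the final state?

q2

start at q0
read 'c': q0 → q4
read 'a': q4 → q1
read 'b': q1 → q0
read 'b': q0 → q5
read 'c': q5 → q0
read 'b': q0 → q5
read 'b': q5 → q2
read 'a': q2 → q6
read 'a': q6 → q3
read 'a': q3 → q4
read 'a': q4 → q1
read 'c': q1 → q0
read 'c': q0 → q4
read 'c': q4 → q5
read 'a': q5 → q6
read 'b': q6 → q4
read 'b': q4 → q2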